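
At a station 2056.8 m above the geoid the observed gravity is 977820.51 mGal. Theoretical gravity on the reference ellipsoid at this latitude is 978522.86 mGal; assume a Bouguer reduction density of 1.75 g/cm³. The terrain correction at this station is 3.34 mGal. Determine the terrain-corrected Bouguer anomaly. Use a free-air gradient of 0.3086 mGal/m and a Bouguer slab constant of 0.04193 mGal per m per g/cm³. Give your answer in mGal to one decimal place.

-215.2

Free-air correction = 0.3086 × 2056.8 = 634.73 mGal
Free-air anomaly = 977820.51 − 978522.86 + (634.73) = -67.62 mGal
Bouguer slab correction = 0.04193 × 1.75 × 2056.8 = 150.92 mGal
Simple Bouguer anomaly = -67.62 − (150.92) = -218.54 mGal
Complete Bouguer anomaly = -218.54 + 3.34 = -215.20 mGal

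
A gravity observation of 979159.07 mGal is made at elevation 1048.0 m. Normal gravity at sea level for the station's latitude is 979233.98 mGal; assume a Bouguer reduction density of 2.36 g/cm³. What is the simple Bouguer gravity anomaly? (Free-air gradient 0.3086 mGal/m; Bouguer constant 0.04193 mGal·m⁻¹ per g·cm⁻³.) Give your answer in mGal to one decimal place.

144.8

Free-air correction = 0.3086 × 1048.0 = 323.41 mGal
Free-air anomaly = 979159.07 − 979233.98 + (323.41) = 248.50 mGal
Bouguer slab correction = 0.04193 × 2.36 × 1048.0 = 103.70 mGal
Simple Bouguer anomaly = 248.50 − (103.70) = 144.80 mGal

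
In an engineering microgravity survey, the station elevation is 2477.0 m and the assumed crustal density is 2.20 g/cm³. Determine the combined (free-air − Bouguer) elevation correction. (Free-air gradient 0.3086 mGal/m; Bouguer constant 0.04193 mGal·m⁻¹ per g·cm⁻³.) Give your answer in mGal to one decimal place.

Combined gradient = 0.3086 − 0.04193 × 2.20 = 0.2163540 mGal/m
Combined elevation correction = 0.2163540 × 2477.0 = 535.9 mGal

535.9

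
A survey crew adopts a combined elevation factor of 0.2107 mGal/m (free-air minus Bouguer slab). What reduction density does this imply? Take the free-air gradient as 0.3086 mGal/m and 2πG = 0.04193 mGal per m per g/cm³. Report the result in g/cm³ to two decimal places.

2.33

0.2107 = 0.3086 − 0.04193 × ρ
ρ = (0.3086 − 0.2107) / 0.04193 = 2.33 g/cm³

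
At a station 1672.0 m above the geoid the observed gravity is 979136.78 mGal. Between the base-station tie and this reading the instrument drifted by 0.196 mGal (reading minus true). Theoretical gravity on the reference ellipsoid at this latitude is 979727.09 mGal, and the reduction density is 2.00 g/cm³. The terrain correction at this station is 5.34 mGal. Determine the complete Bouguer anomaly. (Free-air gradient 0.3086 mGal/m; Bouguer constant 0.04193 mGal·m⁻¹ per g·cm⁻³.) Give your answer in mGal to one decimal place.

Drift-corrected reading = 979136.78 − (0.196) = 979136.584 mGal
Free-air correction = 0.3086 × 1672.0 = 515.98 mGal
Free-air anomaly = 979136.584 − 979727.09 + (515.98) = -74.526 mGal
Bouguer slab correction = 0.04193 × 2.00 × 1672.0 = 140.21 mGal
Simple Bouguer anomaly = -74.526 − (140.21) = -214.736 mGal
Complete Bouguer anomaly = -214.736 + 5.34 = -209.396 mGal

-209.4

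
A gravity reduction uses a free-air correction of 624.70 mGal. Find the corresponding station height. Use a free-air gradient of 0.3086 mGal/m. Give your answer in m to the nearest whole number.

h = 624.70 / 0.3086 = 2024.30 m

2024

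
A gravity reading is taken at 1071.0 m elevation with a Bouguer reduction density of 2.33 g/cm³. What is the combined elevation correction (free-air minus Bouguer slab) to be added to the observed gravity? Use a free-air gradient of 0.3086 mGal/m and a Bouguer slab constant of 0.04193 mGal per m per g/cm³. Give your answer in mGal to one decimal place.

Combined gradient = 0.3086 − 0.04193 × 2.33 = 0.2109031 mGal/m
Combined elevation correction = 0.2109031 × 1071.0 = 225.9 mGal

225.9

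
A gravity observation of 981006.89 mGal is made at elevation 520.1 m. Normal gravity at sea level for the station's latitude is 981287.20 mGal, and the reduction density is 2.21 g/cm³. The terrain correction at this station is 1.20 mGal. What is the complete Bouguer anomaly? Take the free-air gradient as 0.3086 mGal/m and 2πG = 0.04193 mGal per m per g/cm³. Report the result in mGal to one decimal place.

-166.8

Free-air correction = 0.3086 × 520.1 = 160.50 mGal
Free-air anomaly = 981006.89 − 981287.20 + (160.50) = -119.81 mGal
Bouguer slab correction = 0.04193 × 2.21 × 520.1 = 48.20 mGal
Simple Bouguer anomaly = -119.81 − (48.20) = -168.01 mGal
Complete Bouguer anomaly = -168.01 + 1.20 = -166.81 mGal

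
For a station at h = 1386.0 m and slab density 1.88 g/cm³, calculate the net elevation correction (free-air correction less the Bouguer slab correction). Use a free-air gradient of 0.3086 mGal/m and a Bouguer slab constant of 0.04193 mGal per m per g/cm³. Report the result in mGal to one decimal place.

318.5

Combined gradient = 0.3086 − 0.04193 × 1.88 = 0.2297716 mGal/m
Combined elevation correction = 0.2297716 × 1386.0 = 318.5 mGal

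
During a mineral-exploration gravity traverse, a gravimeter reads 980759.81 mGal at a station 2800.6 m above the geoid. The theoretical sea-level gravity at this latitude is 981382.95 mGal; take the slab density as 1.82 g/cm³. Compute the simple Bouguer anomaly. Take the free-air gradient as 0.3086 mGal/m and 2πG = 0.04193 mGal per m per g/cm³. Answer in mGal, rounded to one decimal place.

27.4

Free-air correction = 0.3086 × 2800.6 = 864.27 mGal
Free-air anomaly = 980759.81 − 981382.95 + (864.27) = 241.13 mGal
Bouguer slab correction = 0.04193 × 1.82 × 2800.6 = 213.72 mGal
Simple Bouguer anomaly = 241.13 − (213.72) = 27.41 mGal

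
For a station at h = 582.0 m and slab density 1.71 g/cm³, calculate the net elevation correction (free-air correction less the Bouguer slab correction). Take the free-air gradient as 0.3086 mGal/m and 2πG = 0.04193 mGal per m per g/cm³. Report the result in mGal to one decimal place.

137.9

Combined gradient = 0.3086 − 0.04193 × 1.71 = 0.2368997 mGal/m
Combined elevation correction = 0.2368997 × 582.0 = 137.9 mGal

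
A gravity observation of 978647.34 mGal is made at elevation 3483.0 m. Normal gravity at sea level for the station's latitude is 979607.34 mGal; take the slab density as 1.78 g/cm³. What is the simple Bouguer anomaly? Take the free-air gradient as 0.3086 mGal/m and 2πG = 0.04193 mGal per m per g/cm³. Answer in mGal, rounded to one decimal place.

Free-air correction = 0.3086 × 3483.0 = 1074.85 mGal
Free-air anomaly = 978647.34 − 979607.34 + (1074.85) = 114.85 mGal
Bouguer slab correction = 0.04193 × 1.78 × 3483.0 = 259.96 mGal
Simple Bouguer anomaly = 114.85 − (259.96) = -145.11 mGal

-145.1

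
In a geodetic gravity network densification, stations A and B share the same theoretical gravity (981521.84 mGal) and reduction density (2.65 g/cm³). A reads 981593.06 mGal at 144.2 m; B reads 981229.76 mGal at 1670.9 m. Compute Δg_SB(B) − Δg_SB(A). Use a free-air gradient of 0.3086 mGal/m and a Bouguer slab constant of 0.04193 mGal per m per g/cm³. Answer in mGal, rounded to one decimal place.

Δg_SB(A) = 981593.06 − 981521.84 + 0.3086×144.2 − 0.04193×2.65×144.2 = 99.70 mGal
Δg_SB(B) = 981229.76 − 981521.84 + 0.3086×1670.9 − 0.04193×2.65×1670.9 = 37.90 mGal
Difference = 37.90 − (99.70) = -61.80 mGal

-61.8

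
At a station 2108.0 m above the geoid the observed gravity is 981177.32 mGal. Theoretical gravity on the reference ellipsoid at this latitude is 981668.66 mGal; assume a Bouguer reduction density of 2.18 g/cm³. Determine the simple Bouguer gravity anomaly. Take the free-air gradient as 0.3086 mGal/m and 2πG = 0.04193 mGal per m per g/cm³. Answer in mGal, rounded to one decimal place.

Free-air correction = 0.3086 × 2108.0 = 650.53 mGal
Free-air anomaly = 981177.32 − 981668.66 + (650.53) = 159.19 mGal
Bouguer slab correction = 0.04193 × 2.18 × 2108.0 = 192.69 mGal
Simple Bouguer anomaly = 159.19 − (192.69) = -33.50 mGal

-33.5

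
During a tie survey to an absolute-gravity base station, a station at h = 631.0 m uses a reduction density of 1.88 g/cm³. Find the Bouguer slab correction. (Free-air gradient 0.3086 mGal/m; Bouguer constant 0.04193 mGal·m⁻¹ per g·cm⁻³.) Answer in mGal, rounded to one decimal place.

Bouguer slab correction = 0.04193 × 1.88 × 631.0 = 49.7 mGal

49.7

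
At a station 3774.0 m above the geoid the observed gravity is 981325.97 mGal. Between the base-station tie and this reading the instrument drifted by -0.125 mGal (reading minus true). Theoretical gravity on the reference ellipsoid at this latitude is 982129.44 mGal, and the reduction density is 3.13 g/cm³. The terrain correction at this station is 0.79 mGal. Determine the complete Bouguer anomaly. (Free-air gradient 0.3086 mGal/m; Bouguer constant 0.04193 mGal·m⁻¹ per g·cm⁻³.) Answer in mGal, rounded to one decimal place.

-133.2

Drift-corrected reading = 981325.97 − (-0.125) = 981326.095 mGal
Free-air correction = 0.3086 × 3774.0 = 1164.66 mGal
Free-air anomaly = 981326.095 − 982129.44 + (1164.66) = 361.315 mGal
Bouguer slab correction = 0.04193 × 3.13 × 3774.0 = 495.30 mGal
Simple Bouguer anomaly = 361.315 − (495.30) = -133.985 mGal
Complete Bouguer anomaly = -133.985 + 0.79 = -133.195 mGal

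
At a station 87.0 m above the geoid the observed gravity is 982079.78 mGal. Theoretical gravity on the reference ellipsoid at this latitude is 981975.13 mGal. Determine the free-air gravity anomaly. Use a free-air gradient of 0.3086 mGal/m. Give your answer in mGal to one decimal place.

Free-air correction = 0.3086 × 87.0 = 26.85 mGal
Free-air anomaly = 982079.78 − 981975.13 + (26.85) = 131.50 mGal

131.5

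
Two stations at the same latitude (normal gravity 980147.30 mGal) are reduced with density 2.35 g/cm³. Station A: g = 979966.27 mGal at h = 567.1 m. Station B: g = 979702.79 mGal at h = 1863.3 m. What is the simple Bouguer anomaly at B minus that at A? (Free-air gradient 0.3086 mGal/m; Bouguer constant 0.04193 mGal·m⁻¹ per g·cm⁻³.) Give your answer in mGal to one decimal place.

Δg_SB(A) = 979966.27 − 980147.30 + 0.3086×567.1 − 0.04193×2.35×567.1 = -61.90 mGal
Δg_SB(B) = 979702.79 − 980147.30 + 0.3086×1863.3 − 0.04193×2.35×1863.3 = -53.10 mGal
Difference = -53.10 − (-61.90) = 8.80 mGal

8.8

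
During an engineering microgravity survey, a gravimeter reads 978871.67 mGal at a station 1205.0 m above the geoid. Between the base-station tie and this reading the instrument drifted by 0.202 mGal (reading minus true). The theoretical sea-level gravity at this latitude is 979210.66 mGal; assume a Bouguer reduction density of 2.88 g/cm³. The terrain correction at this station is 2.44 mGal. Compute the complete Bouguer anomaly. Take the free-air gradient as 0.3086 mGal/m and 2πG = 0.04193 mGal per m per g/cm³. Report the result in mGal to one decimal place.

-110.4

Drift-corrected reading = 978871.67 − (0.202) = 978871.468 mGal
Free-air correction = 0.3086 × 1205.0 = 371.86 mGal
Free-air anomaly = 978871.468 − 979210.66 + (371.86) = 32.668 mGal
Bouguer slab correction = 0.04193 × 2.88 × 1205.0 = 145.51 mGal
Simple Bouguer anomaly = 32.668 − (145.51) = -112.842 mGal
Complete Bouguer anomaly = -112.842 + 2.44 = -110.402 mGal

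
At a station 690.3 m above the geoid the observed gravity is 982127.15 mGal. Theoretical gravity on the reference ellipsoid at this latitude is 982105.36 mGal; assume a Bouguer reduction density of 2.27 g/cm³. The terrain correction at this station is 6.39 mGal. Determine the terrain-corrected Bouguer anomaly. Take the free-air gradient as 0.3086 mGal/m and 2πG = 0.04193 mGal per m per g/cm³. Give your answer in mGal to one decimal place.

175.5

Free-air correction = 0.3086 × 690.3 = 213.03 mGal
Free-air anomaly = 982127.15 − 982105.36 + (213.03) = 234.82 mGal
Bouguer slab correction = 0.04193 × 2.27 × 690.3 = 65.70 mGal
Simple Bouguer anomaly = 234.82 − (65.70) = 169.12 mGal
Complete Bouguer anomaly = 169.12 + 6.39 = 175.51 mGal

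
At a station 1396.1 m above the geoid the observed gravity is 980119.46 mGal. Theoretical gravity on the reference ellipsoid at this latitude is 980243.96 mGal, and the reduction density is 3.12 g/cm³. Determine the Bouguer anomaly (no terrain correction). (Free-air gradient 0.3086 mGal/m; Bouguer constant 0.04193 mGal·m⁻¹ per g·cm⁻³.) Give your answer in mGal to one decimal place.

123.7

Free-air correction = 0.3086 × 1396.1 = 430.84 mGal
Free-air anomaly = 980119.46 − 980243.96 + (430.84) = 306.34 mGal
Bouguer slab correction = 0.04193 × 3.12 × 1396.1 = 182.64 mGal
Simple Bouguer anomaly = 306.34 − (182.64) = 123.70 mGal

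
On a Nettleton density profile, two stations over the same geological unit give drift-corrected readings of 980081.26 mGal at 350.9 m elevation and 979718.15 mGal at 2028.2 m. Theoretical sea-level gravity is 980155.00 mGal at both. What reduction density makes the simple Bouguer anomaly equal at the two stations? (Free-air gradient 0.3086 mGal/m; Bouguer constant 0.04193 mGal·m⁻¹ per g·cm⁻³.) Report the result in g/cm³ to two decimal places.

2.20

Δg_obs = 979718.15 − 980081.26 = -363.11 mGal over Δh = 2028.2 − 350.9 = 1677.3 m
Equal Bouguer anomalies ⇒ Δg_obs + (0.3086 − 0.04193ρ)·Δh = 0
0.3086 − 0.04193ρ = −Δg_obs/Δh = 0.21648
ρ = (0.3086 − 0.21648) / 0.04193 = 2.20 g/cm³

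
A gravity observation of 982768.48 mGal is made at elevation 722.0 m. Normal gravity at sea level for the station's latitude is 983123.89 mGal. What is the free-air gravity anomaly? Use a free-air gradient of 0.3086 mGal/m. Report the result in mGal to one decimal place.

-132.6

Free-air correction = 0.3086 × 722.0 = 222.81 mGal
Free-air anomaly = 982768.48 − 983123.89 + (222.81) = -132.60 mGal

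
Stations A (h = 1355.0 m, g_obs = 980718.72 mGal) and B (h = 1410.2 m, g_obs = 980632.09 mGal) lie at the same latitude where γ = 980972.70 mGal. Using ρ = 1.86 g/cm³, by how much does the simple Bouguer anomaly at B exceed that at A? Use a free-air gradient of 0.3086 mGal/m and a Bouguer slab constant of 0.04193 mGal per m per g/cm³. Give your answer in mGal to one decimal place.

Δg_SB(A) = 980718.72 − 980972.70 + 0.3086×1355.0 − 0.04193×1.86×1355.0 = 58.50 mGal
Δg_SB(B) = 980632.09 − 980972.70 + 0.3086×1410.2 − 0.04193×1.86×1410.2 = -15.40 mGal
Difference = -15.40 − (58.50) = -73.90 mGal

-73.9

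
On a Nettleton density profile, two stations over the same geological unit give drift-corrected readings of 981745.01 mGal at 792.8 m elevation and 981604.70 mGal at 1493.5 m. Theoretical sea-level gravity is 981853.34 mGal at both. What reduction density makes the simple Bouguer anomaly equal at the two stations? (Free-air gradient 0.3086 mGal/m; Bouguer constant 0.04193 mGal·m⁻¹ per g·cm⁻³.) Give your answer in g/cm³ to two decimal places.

2.58

Δg_obs = 981604.70 − 981745.01 = -140.31 mGal over Δh = 1493.5 − 792.8 = 700.7 m
Equal Bouguer anomalies ⇒ Δg_obs + (0.3086 − 0.04193ρ)·Δh = 0
0.3086 − 0.04193ρ = −Δg_obs/Δh = 0.20024
ρ = (0.3086 − 0.20024) / 0.04193 = 2.58 g/cm³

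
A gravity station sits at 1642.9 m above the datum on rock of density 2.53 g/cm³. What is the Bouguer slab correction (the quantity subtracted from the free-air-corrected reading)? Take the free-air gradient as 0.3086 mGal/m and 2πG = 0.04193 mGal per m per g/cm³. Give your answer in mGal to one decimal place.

174.3

Bouguer slab correction = 0.04193 × 2.53 × 1642.9 = 174.3 mGal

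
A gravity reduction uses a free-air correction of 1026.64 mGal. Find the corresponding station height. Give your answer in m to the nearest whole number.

3327

h = 1026.64 / 0.3086 = 3326.77 m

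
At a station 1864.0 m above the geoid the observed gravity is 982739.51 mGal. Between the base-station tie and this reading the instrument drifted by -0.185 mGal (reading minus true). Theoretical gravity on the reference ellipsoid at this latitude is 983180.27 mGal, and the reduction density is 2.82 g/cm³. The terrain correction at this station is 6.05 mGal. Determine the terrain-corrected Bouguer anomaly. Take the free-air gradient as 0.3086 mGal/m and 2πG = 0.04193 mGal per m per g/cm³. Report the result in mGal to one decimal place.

-79.7

Drift-corrected reading = 982739.51 − (-0.185) = 982739.695 mGal
Free-air correction = 0.3086 × 1864.0 = 575.23 mGal
Free-air anomaly = 982739.695 − 983180.27 + (575.23) = 134.655 mGal
Bouguer slab correction = 0.04193 × 2.82 × 1864.0 = 220.40 mGal
Simple Bouguer anomaly = 134.655 − (220.40) = -85.745 mGal
Complete Bouguer anomaly = -85.745 + 6.05 = -79.695 mGal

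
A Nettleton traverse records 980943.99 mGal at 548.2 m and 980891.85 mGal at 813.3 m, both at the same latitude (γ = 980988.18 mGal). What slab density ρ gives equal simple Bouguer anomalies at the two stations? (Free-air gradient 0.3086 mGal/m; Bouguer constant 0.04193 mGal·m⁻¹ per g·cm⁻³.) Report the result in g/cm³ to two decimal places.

2.67

Δg_obs = 980891.85 − 980943.99 = -52.14 mGal over Δh = 813.3 − 548.2 = 265.1 m
Equal Bouguer anomalies ⇒ Δg_obs + (0.3086 − 0.04193ρ)·Δh = 0
0.3086 − 0.04193ρ = −Δg_obs/Δh = 0.19668
ρ = (0.3086 − 0.19668) / 0.04193 = 2.67 g/cm³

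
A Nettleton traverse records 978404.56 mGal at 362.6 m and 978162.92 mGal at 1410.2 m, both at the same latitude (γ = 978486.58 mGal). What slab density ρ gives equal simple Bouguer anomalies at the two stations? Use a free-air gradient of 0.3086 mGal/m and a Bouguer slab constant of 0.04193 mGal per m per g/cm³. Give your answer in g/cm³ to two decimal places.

1.86

Δg_obs = 978162.92 − 978404.56 = -241.64 mGal over Δh = 1410.2 − 362.6 = 1047.6 m
Equal Bouguer anomalies ⇒ Δg_obs + (0.3086 − 0.04193ρ)·Δh = 0
0.3086 − 0.04193ρ = −Δg_obs/Δh = 0.23066
ρ = (0.3086 − 0.23066) / 0.04193 = 1.86 g/cm³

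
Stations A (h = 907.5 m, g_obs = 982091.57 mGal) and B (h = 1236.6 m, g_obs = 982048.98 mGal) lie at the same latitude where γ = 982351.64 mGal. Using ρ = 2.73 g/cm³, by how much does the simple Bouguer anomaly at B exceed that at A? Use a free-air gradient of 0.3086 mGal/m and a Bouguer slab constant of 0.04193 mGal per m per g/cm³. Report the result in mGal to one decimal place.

Δg_SB(A) = 982091.57 − 982351.64 + 0.3086×907.5 − 0.04193×2.73×907.5 = -83.90 mGal
Δg_SB(B) = 982048.98 − 982351.64 + 0.3086×1236.6 − 0.04193×2.73×1236.6 = -62.60 mGal
Difference = -62.60 − (-83.90) = 21.30 mGal

21.3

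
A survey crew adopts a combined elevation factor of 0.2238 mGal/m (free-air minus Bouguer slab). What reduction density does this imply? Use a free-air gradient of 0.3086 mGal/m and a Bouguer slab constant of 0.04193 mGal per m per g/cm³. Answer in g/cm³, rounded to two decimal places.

0.2238 = 0.3086 − 0.04193 × ρ
ρ = (0.3086 − 0.2238) / 0.04193 = 2.02 g/cm³

2.02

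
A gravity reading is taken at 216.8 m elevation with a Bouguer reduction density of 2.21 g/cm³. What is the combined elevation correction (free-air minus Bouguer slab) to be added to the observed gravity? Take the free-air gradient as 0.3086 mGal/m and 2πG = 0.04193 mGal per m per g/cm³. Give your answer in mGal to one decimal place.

Combined gradient = 0.3086 − 0.04193 × 2.21 = 0.2159347 mGal/m
Combined elevation correction = 0.2159347 × 216.8 = 46.8 mGal

46.8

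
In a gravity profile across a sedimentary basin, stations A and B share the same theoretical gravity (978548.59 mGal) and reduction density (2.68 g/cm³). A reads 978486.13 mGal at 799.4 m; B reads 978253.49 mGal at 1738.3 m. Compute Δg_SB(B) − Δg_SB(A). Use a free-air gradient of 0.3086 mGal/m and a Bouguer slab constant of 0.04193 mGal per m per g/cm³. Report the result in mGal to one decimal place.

-48.4

Δg_SB(A) = 978486.13 − 978548.59 + 0.3086×799.4 − 0.04193×2.68×799.4 = 94.40 mGal
Δg_SB(B) = 978253.49 − 978548.59 + 0.3086×1738.3 − 0.04193×2.68×1738.3 = 46.00 mGal
Difference = 46.00 − (94.40) = -48.40 mGal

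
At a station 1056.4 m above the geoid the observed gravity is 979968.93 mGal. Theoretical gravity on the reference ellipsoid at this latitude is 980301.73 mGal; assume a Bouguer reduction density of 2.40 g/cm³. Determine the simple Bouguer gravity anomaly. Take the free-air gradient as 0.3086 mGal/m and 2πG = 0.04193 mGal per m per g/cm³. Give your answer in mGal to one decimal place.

Free-air correction = 0.3086 × 1056.4 = 326.01 mGal
Free-air anomaly = 979968.93 − 980301.73 + (326.01) = -6.79 mGal
Bouguer slab correction = 0.04193 × 2.40 × 1056.4 = 106.31 mGal
Simple Bouguer anomaly = -6.79 − (106.31) = -113.10 mGal

-113.1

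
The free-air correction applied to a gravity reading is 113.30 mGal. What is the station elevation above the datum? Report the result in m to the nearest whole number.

367

h = 113.30 / 0.3086 = 367.14 m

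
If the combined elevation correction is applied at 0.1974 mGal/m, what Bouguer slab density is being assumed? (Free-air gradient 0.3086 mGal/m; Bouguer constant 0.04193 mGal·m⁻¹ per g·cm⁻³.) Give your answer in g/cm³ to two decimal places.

2.65

0.1974 = 0.3086 − 0.04193 × ρ
ρ = (0.3086 − 0.1974) / 0.04193 = 2.65 g/cm³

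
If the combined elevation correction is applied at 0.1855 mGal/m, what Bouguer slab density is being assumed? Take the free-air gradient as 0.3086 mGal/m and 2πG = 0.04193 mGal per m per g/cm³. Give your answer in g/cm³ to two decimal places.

2.94

0.1855 = 0.3086 − 0.04193 × ρ
ρ = (0.3086 − 0.1855) / 0.04193 = 2.94 g/cm³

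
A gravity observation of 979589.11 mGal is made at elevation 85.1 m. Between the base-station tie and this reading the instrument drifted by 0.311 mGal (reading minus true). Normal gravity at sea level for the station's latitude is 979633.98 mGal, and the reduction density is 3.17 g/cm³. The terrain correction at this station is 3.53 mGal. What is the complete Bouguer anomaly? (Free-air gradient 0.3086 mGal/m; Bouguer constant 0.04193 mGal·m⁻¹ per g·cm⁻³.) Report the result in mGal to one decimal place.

Drift-corrected reading = 979589.11 − (0.311) = 979588.799 mGal
Free-air correction = 0.3086 × 85.1 = 26.26 mGal
Free-air anomaly = 979588.799 − 979633.98 + (26.26) = -18.921 mGal
Bouguer slab correction = 0.04193 × 3.17 × 85.1 = 11.31 mGal
Simple Bouguer anomaly = -18.921 − (11.31) = -30.231 mGal
Complete Bouguer anomaly = -30.231 + 3.53 = -26.701 mGal

-26.7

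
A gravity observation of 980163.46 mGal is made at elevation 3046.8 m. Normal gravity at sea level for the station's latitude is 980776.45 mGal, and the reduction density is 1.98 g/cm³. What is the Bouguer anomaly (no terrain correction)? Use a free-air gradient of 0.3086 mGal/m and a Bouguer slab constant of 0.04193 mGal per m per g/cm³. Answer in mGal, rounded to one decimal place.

74.3

Free-air correction = 0.3086 × 3046.8 = 940.24 mGal
Free-air anomaly = 980163.46 − 980776.45 + (940.24) = 327.25 mGal
Bouguer slab correction = 0.04193 × 1.98 × 3046.8 = 252.95 mGal
Simple Bouguer anomaly = 327.25 − (252.95) = 74.30 mGal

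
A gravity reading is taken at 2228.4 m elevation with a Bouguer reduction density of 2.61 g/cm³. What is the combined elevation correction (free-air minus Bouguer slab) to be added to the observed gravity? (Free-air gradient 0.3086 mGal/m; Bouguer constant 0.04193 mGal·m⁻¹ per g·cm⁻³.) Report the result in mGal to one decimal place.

Combined gradient = 0.3086 − 0.04193 × 2.61 = 0.1991627 mGal/m
Combined elevation correction = 0.1991627 × 2228.4 = 443.8 mGal

443.8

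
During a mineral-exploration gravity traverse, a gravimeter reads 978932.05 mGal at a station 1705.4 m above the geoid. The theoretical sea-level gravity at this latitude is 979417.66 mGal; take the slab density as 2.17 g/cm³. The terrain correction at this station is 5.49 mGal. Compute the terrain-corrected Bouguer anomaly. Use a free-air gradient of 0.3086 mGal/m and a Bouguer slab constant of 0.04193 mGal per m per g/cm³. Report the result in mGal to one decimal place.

Free-air correction = 0.3086 × 1705.4 = 526.29 mGal
Free-air anomaly = 978932.05 − 979417.66 + (526.29) = 40.68 mGal
Bouguer slab correction = 0.04193 × 2.17 × 1705.4 = 155.17 mGal
Simple Bouguer anomaly = 40.68 − (155.17) = -114.49 mGal
Complete Bouguer anomaly = -114.49 + 5.49 = -109.00 mGal

-109.0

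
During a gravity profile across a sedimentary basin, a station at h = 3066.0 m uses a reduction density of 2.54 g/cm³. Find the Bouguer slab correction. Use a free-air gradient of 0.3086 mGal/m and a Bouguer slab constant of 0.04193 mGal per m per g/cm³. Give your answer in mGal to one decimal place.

326.5

Bouguer slab correction = 0.04193 × 2.54 × 3066.0 = 326.5 mGal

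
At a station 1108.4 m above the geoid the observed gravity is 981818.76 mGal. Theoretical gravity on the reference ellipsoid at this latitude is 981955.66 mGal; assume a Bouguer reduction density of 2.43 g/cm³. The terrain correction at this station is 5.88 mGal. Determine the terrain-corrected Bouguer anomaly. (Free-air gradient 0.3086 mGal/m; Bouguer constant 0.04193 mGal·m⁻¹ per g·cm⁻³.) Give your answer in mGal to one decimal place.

Free-air correction = 0.3086 × 1108.4 = 342.05 mGal
Free-air anomaly = 981818.76 − 981955.66 + (342.05) = 205.15 mGal
Bouguer slab correction = 0.04193 × 2.43 × 1108.4 = 112.93 mGal
Simple Bouguer anomaly = 205.15 − (112.93) = 92.22 mGal
Complete Bouguer anomaly = 92.22 + 5.88 = 98.10 mGal

98.1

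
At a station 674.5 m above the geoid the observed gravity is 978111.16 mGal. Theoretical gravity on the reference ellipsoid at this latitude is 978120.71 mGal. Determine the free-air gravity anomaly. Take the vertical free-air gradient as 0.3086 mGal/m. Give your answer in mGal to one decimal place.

Free-air correction = 0.3086 × 674.5 = 208.15 mGal
Free-air anomaly = 978111.16 − 978120.71 + (208.15) = 198.60 mGal

198.6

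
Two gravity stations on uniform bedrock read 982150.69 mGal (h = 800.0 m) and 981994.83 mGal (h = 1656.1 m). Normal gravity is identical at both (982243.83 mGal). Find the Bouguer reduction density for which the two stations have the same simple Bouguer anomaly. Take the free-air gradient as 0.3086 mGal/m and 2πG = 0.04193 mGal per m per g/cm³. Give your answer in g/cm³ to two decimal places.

3.02

Δg_obs = 981994.83 − 982150.69 = -155.86 mGal over Δh = 1656.1 − 800.0 = 856.1 m
Equal Bouguer anomalies ⇒ Δg_obs + (0.3086 − 0.04193ρ)·Δh = 0
0.3086 − 0.04193ρ = −Δg_obs/Δh = 0.18206
ρ = (0.3086 − 0.18206) / 0.04193 = 3.02 g/cm³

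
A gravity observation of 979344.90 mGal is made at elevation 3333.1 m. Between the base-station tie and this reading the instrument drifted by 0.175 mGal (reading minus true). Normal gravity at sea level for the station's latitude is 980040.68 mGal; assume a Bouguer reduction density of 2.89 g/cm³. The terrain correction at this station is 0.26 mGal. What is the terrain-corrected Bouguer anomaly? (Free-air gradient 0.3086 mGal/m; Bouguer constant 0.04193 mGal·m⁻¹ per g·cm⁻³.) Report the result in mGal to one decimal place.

Drift-corrected reading = 979344.90 − (0.175) = 979344.725 mGal
Free-air correction = 0.3086 × 3333.1 = 1028.59 mGal
Free-air anomaly = 979344.725 − 980040.68 + (1028.59) = 332.635 mGal
Bouguer slab correction = 0.04193 × 2.89 × 3333.1 = 403.90 mGal
Simple Bouguer anomaly = 332.635 − (403.90) = -71.265 mGal
Complete Bouguer anomaly = -71.265 + 0.26 = -71.005 mGal

-71.0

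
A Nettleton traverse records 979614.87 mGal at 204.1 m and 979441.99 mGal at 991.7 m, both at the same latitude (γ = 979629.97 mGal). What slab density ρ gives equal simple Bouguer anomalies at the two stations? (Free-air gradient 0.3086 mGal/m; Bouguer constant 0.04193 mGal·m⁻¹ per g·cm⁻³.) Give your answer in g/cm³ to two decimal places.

2.12

Δg_obs = 979441.99 − 979614.87 = -172.88 mGal over Δh = 991.7 − 204.1 = 787.6 m
Equal Bouguer anomalies ⇒ Δg_obs + (0.3086 − 0.04193ρ)·Δh = 0
0.3086 − 0.04193ρ = −Δg_obs/Δh = 0.21950
ρ = (0.3086 − 0.21950) / 0.04193 = 2.12 g/cm³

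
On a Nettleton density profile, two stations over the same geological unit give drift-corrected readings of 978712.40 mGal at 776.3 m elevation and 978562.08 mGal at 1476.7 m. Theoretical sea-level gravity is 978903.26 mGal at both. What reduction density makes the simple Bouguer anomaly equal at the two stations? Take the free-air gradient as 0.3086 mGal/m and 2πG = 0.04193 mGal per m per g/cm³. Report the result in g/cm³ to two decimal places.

2.24

Δg_obs = 978562.08 − 978712.40 = -150.32 mGal over Δh = 1476.7 − 776.3 = 700.4 m
Equal Bouguer anomalies ⇒ Δg_obs + (0.3086 − 0.04193ρ)·Δh = 0
0.3086 − 0.04193ρ = −Δg_obs/Δh = 0.21462
ρ = (0.3086 − 0.21462) / 0.04193 = 2.24 g/cm³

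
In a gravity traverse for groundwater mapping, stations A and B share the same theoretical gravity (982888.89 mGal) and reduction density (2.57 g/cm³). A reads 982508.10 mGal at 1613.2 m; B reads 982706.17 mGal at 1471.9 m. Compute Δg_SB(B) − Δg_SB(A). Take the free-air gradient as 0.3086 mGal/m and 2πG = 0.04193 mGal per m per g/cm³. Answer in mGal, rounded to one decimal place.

169.7

Δg_SB(A) = 982508.10 − 982888.89 + 0.3086×1613.2 − 0.04193×2.57×1613.2 = -56.80 mGal
Δg_SB(B) = 982706.17 − 982888.89 + 0.3086×1471.9 − 0.04193×2.57×1471.9 = 112.90 mGal
Difference = 112.90 − (-56.80) = 169.70 mGal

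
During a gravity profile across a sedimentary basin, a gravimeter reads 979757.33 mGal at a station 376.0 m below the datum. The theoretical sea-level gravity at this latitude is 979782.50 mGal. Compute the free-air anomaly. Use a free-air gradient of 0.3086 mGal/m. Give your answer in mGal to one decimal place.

-141.2

Free-air correction = 0.3086 × -376.0 = -116.03 mGal
Free-air anomaly = 979757.33 − 979782.50 + (-116.03) = -141.20 mGal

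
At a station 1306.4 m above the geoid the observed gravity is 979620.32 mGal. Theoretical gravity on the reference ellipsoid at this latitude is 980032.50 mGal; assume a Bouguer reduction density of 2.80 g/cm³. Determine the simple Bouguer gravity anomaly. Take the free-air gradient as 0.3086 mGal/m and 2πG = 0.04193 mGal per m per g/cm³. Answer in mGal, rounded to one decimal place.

Free-air correction = 0.3086 × 1306.4 = 403.16 mGal
Free-air anomaly = 979620.32 − 980032.50 + (403.16) = -9.02 mGal
Bouguer slab correction = 0.04193 × 2.80 × 1306.4 = 153.38 mGal
Simple Bouguer anomaly = -9.02 − (153.38) = -162.40 mGal

-162.4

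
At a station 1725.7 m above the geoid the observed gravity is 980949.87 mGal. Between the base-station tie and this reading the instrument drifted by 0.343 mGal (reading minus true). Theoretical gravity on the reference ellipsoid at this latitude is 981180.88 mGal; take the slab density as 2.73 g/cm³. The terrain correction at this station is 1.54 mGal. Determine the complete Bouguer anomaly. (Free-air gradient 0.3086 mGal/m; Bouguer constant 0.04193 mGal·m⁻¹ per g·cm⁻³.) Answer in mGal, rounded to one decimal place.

Drift-corrected reading = 980949.87 − (0.343) = 980949.527 mGal
Free-air correction = 0.3086 × 1725.7 = 532.55 mGal
Free-air anomaly = 980949.527 − 981180.88 + (532.55) = 301.197 mGal
Bouguer slab correction = 0.04193 × 2.73 × 1725.7 = 197.54 mGal
Simple Bouguer anomaly = 301.197 − (197.54) = 103.657 mGal
Complete Bouguer anomaly = 103.657 + 1.54 = 105.197 mGal

105.2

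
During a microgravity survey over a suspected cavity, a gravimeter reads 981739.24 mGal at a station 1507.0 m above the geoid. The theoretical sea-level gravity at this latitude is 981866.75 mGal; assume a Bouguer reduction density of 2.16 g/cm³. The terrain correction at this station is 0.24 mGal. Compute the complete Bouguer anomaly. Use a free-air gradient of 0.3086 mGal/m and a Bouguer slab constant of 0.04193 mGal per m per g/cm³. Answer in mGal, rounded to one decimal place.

201.3

Free-air correction = 0.3086 × 1507.0 = 465.06 mGal
Free-air anomaly = 981739.24 − 981866.75 + (465.06) = 337.55 mGal
Bouguer slab correction = 0.04193 × 2.16 × 1507.0 = 136.49 mGal
Simple Bouguer anomaly = 337.55 − (136.49) = 201.06 mGal
Complete Bouguer anomaly = 201.06 + 0.24 = 201.30 mGal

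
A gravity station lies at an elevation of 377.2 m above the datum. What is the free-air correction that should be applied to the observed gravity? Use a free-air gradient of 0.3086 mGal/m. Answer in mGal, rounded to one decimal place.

Free-air correction = 0.3086 × 377.2 = 116.4 mGal

116.4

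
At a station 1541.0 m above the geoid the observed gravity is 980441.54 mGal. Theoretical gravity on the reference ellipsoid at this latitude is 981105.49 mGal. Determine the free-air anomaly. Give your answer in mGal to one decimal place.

Free-air correction = 0.3086 × 1541.0 = 475.55 mGal
Free-air anomaly = 980441.54 − 981105.49 + (475.55) = -188.40 mGal

-188.4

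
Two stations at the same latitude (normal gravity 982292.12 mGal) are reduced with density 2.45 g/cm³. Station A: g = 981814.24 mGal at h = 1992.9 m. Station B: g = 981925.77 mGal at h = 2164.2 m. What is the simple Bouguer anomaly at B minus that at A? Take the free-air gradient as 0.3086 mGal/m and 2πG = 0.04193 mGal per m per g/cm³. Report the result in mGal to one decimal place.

146.8

Δg_SB(A) = 981814.24 − 982292.12 + 0.3086×1992.9 − 0.04193×2.45×1992.9 = -67.60 mGal
Δg_SB(B) = 981925.77 − 982292.12 + 0.3086×2164.2 − 0.04193×2.45×2164.2 = 79.20 mGal
Difference = 79.20 − (-67.60) = 146.80 mGal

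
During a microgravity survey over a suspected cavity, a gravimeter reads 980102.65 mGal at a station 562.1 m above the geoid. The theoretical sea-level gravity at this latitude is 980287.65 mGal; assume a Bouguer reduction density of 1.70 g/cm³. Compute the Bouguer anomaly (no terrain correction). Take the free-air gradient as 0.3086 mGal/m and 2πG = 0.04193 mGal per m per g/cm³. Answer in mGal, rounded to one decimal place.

-51.6

Free-air correction = 0.3086 × 562.1 = 173.46 mGal
Free-air anomaly = 980102.65 − 980287.65 + (173.46) = -11.54 mGal
Bouguer slab correction = 0.04193 × 1.70 × 562.1 = 40.07 mGal
Simple Bouguer anomaly = -11.54 − (40.07) = -51.61 mGal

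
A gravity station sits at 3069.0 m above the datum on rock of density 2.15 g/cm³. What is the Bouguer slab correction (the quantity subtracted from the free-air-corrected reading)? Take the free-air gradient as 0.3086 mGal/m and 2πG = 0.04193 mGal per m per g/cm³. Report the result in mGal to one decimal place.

276.7

Bouguer slab correction = 0.04193 × 2.15 × 3069.0 = 276.7 mGal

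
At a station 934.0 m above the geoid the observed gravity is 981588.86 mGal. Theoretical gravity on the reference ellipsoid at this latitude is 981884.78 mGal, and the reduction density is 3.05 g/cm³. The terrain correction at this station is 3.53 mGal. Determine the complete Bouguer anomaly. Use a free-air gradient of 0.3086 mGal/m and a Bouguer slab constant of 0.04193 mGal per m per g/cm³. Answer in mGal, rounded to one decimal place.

-123.6

Free-air correction = 0.3086 × 934.0 = 288.23 mGal
Free-air anomaly = 981588.86 − 981884.78 + (288.23) = -7.69 mGal
Bouguer slab correction = 0.04193 × 3.05 × 934.0 = 119.45 mGal
Simple Bouguer anomaly = -7.69 − (119.45) = -127.14 mGal
Complete Bouguer anomaly = -127.14 + 3.53 = -123.61 mGal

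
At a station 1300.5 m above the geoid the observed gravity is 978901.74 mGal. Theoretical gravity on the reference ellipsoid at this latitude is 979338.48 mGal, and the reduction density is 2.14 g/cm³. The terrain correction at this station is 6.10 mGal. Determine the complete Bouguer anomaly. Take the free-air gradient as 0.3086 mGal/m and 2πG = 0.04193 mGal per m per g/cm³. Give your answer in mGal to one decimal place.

Free-air correction = 0.3086 × 1300.5 = 401.33 mGal
Free-air anomaly = 978901.74 − 979338.48 + (401.33) = -35.41 mGal
Bouguer slab correction = 0.04193 × 2.14 × 1300.5 = 116.69 mGal
Simple Bouguer anomaly = -35.41 − (116.69) = -152.10 mGal
Complete Bouguer anomaly = -152.10 + 6.10 = -146.00 mGal

-146.0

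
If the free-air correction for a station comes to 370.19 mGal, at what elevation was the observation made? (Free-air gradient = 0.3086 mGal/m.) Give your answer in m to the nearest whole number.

1200

h = 370.19 / 0.3086 = 1199.58 m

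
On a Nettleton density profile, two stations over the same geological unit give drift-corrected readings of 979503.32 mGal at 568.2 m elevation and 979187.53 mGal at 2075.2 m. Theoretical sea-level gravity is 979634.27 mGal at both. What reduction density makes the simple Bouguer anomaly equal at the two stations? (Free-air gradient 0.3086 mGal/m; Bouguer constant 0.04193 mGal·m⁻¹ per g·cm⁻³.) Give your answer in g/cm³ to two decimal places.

2.36

Δg_obs = 979187.53 − 979503.32 = -315.79 mGal over Δh = 2075.2 − 568.2 = 1507.0 m
Equal Bouguer anomalies ⇒ Δg_obs + (0.3086 − 0.04193ρ)·Δh = 0
0.3086 − 0.04193ρ = −Δg_obs/Δh = 0.20955
ρ = (0.3086 − 0.20955) / 0.04193 = 2.36 g/cm³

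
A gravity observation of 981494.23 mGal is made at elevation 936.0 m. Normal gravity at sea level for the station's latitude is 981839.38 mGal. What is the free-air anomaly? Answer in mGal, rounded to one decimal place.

Free-air correction = 0.3086 × 936.0 = 288.85 mGal
Free-air anomaly = 981494.23 − 981839.38 + (288.85) = -56.30 mGal

-56.3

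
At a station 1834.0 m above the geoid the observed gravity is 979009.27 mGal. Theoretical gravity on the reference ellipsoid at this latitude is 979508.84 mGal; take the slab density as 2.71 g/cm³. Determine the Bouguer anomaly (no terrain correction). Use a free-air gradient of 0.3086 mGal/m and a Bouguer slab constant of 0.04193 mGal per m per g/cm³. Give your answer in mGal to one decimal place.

-142.0

Free-air correction = 0.3086 × 1834.0 = 565.97 mGal
Free-air anomaly = 979009.27 − 979508.84 + (565.97) = 66.40 mGal
Bouguer slab correction = 0.04193 × 2.71 × 1834.0 = 208.40 mGal
Simple Bouguer anomaly = 66.40 − (208.40) = -142.00 mGal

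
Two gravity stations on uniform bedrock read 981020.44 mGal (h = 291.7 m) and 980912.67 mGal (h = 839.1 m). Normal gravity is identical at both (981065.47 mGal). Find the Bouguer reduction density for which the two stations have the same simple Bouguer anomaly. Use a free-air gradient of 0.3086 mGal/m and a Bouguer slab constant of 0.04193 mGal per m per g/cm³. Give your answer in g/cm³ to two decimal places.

Δg_obs = 980912.67 − 981020.44 = -107.77 mGal over Δh = 839.1 − 291.7 = 547.4 m
Equal Bouguer anomalies ⇒ Δg_obs + (0.3086 − 0.04193ρ)·Δh = 0
0.3086 − 0.04193ρ = −Δg_obs/Δh = 0.19688
ρ = (0.3086 − 0.19688) / 0.04193 = 2.66 g/cm³

2.66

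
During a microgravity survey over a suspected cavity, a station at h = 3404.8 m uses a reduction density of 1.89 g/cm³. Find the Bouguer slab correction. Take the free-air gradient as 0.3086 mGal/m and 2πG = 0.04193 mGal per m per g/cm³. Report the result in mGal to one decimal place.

Bouguer slab correction = 0.04193 × 1.89 × 3404.8 = 269.8 mGal

269.8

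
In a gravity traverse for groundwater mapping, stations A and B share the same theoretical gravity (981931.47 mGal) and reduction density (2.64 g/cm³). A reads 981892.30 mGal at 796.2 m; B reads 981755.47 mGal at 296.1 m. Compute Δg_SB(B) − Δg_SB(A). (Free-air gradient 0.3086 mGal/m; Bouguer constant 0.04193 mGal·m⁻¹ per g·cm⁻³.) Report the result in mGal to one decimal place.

-235.8

Δg_SB(A) = 981892.30 − 981931.47 + 0.3086×796.2 − 0.04193×2.64×796.2 = 118.40 mGal
Δg_SB(B) = 981755.47 − 981931.47 + 0.3086×296.1 − 0.04193×2.64×296.1 = -117.40 mGal
Difference = -117.40 − (118.40) = -235.80 mGal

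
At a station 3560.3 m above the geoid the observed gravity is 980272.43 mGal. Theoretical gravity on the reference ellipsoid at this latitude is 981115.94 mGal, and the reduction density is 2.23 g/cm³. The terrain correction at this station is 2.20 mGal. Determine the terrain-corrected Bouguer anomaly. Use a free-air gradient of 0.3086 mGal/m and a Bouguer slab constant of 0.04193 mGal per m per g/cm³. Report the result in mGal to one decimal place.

Free-air correction = 0.3086 × 3560.3 = 1098.71 mGal
Free-air anomaly = 980272.43 − 981115.94 + (1098.71) = 255.20 mGal
Bouguer slab correction = 0.04193 × 2.23 × 3560.3 = 332.90 mGal
Simple Bouguer anomaly = 255.20 − (332.90) = -77.70 mGal
Complete Bouguer anomaly = -77.70 + 2.20 = -75.50 mGal

-75.5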